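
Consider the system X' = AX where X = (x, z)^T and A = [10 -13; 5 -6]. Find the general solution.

Coefficient matrix A = [[10, -13], [5, -6]].
Characteristic polynomial det(A - λI) = λ^2 - 4λ + 5 = 0.
Eigenvalues λ = 2 ± i (complex conjugate pair).
For λ=2+i: an eigenvector is (3,2) - i(-2,-1) = (3 + 2i, 2 + i).
A real fundamental pair from Re and Im of e^((2+i)t)v: X_1 = e^(2t)(cos(t)·(3,2) + sin(t)·(-2,-1)), X_2 = e^(2t)(sin(t)·(3,2) - cos(t)·(-2,-1)).
General solution: C_1X_1 + C_2X_2.

x(t) = -2C_1e^(2t)sin(t) + 3C_1e^(2t)cos(t) + 3C_2e^(2t)sin(t) + 2C_2e^(2t)cos(t), z(t) = -C_1e^(2t)sin(t) + 2C_1e^(2t)cos(t) + 2C_2e^(2t)sin(t) + C_2e^(2t)cos(t)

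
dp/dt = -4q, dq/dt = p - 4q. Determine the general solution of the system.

p(t) = 2c_1e^(-2t) + 2c_2te^(-2t) - c_2e^(-2t), q(t) = c_1e^(-2t) + c_2te^(-2t) - c_2e^(-2t)

Coefficient matrix A = [[0, -4], [1, -4]].
Characteristic polynomial det(A - λI) = λ^2 + 4λ + 4 = 0.
Single eigenvalue λ = -2 with algebraic multiplicity 2.
Eigenvector v = (2,1); generalized eigenvector w with (A-λI)w=v is (-1,-1).
General solution: e^(-2t)[c_1·v + c_2·(t·v + w)].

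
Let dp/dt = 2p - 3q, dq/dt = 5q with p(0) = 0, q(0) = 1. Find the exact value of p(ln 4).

-1008

A = [[2,-3],[0,5]]; eigenvalues λ = 2, 5.
Eigenvectors: (-1,0) for λ=2, (1,-1) for λ=5.
From the initial condition, c_1 = -1, c_2 = -1.
p(ln 4) = (-1)(4^2)(-1) + (-1)(4^5)(1) = -1008.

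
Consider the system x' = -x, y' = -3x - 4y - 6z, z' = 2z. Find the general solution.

x(t) = -K_2e^(-t), y(t) = K_1e^(-4t) + K_2e^(-t) - K_3e^(2t), z(t) = K_3e^(2t)

Coefficient matrix A = [[-1, 0, 0], [-3, -4, -6], [0, 0, 2]].
det(A - λI) = 0 gives eigenvalues λ = -4, -1, 2.
For λ=-4: eigenvector (0,1,0).
For λ=-1: eigenvector (-1,1,0).
For λ=2: eigenvector (0,-1,1).
General solution: K_1e^(-4t)(0,1,0) + K_2e^(-t)(-1,1,0) + K_3e^(2t)(0,-1,1).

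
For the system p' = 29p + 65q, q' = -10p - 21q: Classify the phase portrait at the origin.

unstable spiral

A = [[29,65],[-10,-21]]; det(A-λI) = λ^2 - 8λ + 41.
λ = 4 ± 5i: positive real part.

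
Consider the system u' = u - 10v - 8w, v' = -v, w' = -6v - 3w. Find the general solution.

Coefficient matrix A = [[1, -10, -8], [0, -1, 0], [0, -6, -3]].
det(A - λI) = 0 gives eigenvalues λ = 1, -1, -3.
For λ=1: eigenvector (1,0,0).
For λ=-1: eigenvector (-7,1,-3).
For λ=-3: eigenvector (2,0,1).
General solution: c_1e^(t)(1,0,0) + c_2e^(-t)(-7,1,-3) + c_3e^(-3t)(2,0,1).

u(t) = c_1e^(t) - 7c_2e^(-t) + 2c_3e^(-3t), v(t) = c_2e^(-t), w(t) = -3c_2e^(-t) + c_3e^(-3t)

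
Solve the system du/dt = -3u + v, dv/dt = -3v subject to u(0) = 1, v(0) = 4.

Coefficient matrix A = [[-3, 1], [0, -3]].
Characteristic polynomial det(A - λI) = λ^2 + 6λ + 9 = 0.
Single eigenvalue λ = -3 with algebraic multiplicity 2.
Eigenvector v = (-1,0); generalized eigenvector w with (A-λI)w=v is (3,-1).
General solution: e^(-3t)[C_1·v + C_2·(t·v + w)].
Applying u(0)=1, v(0)=4 gives C_1=-13, C_2=-4.

u(t) = 4te^(-3t) + e^(-3t), v(t) = 4e^(-3t)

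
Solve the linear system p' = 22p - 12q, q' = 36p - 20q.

p(t) = C_1e^(-2t) + 2C_2e^(4t), q(t) = 2C_1e^(-2t) + 3C_2e^(4t)

Coefficient matrix A = [[22, -12], [36, -20]].
Characteristic polynomial det(A - λI) = λ^2 - 2λ - 8 = 0.
Eigenvalues λ = -2, 4.
For λ=-2: (A-λI) row 1 is [24, -12], so an eigenvector is (1, 2).
For λ=4: (A-λI) row 1 is [18, -12], so an eigenvector is (2, 3).
General solution: C_1e^(-2t)(1,2) + C_2e^(4t)(2,3).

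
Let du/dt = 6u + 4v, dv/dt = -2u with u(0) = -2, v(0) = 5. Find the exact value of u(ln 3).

414

A = [[6,4],[-2,0]]; eigenvalues λ = 2, 4.
Eigenvectors: (1,-1) for λ=2, (-2,1) for λ=4.
From the initial condition, c_1 = -8, c_2 = -3.
u(ln 3) = (-8)(3^2)(1) + (-3)(3^4)(-2) = 414.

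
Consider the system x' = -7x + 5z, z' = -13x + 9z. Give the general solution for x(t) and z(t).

x(t) = -2c_1e^(t)sin(t) - c_1e^(t)cos(t) - c_2e^(t)sin(t) + 2c_2e^(t)cos(t), z(t) = -3c_1e^(t)sin(t) - 2c_1e^(t)cos(t) - 2c_2e^(t)sin(t) + 3c_2e^(t)cos(t)

Coefficient matrix A = [[-7, 5], [-13, 9]].
Characteristic polynomial det(A - λI) = λ^2 - 2λ + 2 = 0.
Eigenvalues λ = 1 ± i (complex conjugate pair).
For λ=1+i: an eigenvector is (-1,-2) - i(-2,-3) = (-1 + 2i, -2 + 3i).
A real fundamental pair from Re and Im of e^((1+i)t)v: X_1 = e^(t)(cos(t)·(-1,-2) + sin(t)·(-2,-3)), X_2 = e^(t)(sin(t)·(-1,-2) - cos(t)·(-2,-3)).
General solution: c_1X_1 + c_2X_2.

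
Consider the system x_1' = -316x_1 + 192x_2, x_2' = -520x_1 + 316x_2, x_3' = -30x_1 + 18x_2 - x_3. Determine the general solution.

Coefficient matrix A = [[-316, 192, 0], [-520, 316, 0], [-30, 18, -1]].
det(A - λI) = 0 gives eigenvalues λ = -1, -4, 4.
For λ=-1: eigenvector (0,0,1).
For λ=-4: eigenvector (8,13,2).
For λ=4: eigenvector (-3,-5,0).
General solution: c_1e^(-t)(0,0,1) + c_2e^(-4t)(8,13,2) + c_3e^(4t)(-3,-5,0).

x_1(t) = 8c_2e^(-4t) - 3c_3e^(4t), x_2(t) = 13c_2e^(-4t) - 5c_3e^(4t), x_3(t) = c_1e^(-t) + 2c_2e^(-4t)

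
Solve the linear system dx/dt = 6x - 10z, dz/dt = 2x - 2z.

Coefficient matrix A = [[6, -10], [2, -2]].
Characteristic polynomial det(A - λI) = λ^2 - 4λ + 8 = 0.
Eigenvalues λ = 2 ± 2i (complex conjugate pair).
For λ=2+2i: an eigenvector is (1,0) - i(2,1) = (1 - 2i, 0 - i).
A real fundamental pair from Re and Im of e^((2+2i)t)v: X_1 = e^(2t)(cos(2t)·(1,0) + sin(2t)·(2,1)), X_2 = e^(2t)(sin(2t)·(1,0) - cos(2t)·(2,1)).
General solution: C_1X_1 + C_2X_2.

x(t) = 2C_1e^(2t)sin(2t) + C_1e^(2t)cos(2t) + C_2e^(2t)sin(2t) - 2C_2e^(2t)cos(2t), z(t) = C_1e^(2t)sin(2t) - C_2e^(2t)cos(2t)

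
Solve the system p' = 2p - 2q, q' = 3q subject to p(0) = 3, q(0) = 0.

Coefficient matrix A = [[2, -2], [0, 3]].
Characteristic polynomial det(A - λI) = λ^2 - 5λ + 6 = 0.
Eigenvalues λ = 2, 3.
For λ=2: (A-λI) row 1 is [0, -2], so an eigenvector is (-1, 0).
For λ=3: (A-λI) row 1 is [-1, -2], so an eigenvector is (2, -1).
General solution: K_1e^(2t)(-1,0) + K_2e^(3t)(2,-1).
Applying p(0)=3, q(0)=0 gives K_1=-3, K_2=0.

p(t) = 3e^(2t), q(t) = 0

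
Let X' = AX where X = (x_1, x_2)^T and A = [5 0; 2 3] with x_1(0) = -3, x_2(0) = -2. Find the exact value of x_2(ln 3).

-702

A = [[5,0],[2,3]]; eigenvalues λ = 5, 3.
Eigenvectors: (1,1) for λ=5, (0,-1) for λ=3.
From the initial condition, c_1 = -3, c_2 = -1.
x_2(ln 3) = (-3)(3^5)(1) + (-1)(3^3)(-1) = -702.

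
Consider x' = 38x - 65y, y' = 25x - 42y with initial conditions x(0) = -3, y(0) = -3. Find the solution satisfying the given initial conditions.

Coefficient matrix A = [[38, -65], [25, -42]].
Characteristic polynomial det(A - λI) = λ^2 + 4λ + 29 = 0.
Eigenvalues λ = -2 ± 5i (complex conjugate pair).
For λ=-2+5i: an eigenvector is (-2,-1) - i(-3,-2) = (-2 + 3i, -1 + 2i).
A real fundamental pair from Re and Im of e^((-2+5i)t)v: X_1 = e^(-2t)(cos(5t)·(-2,-1) + sin(5t)·(-3,-2)), X_2 = e^(-2t)(sin(5t)·(-2,-1) - cos(5t)·(-3,-2)).
General solution: K_1X_1 + K_2X_2.
Applying x(0)=-3, y(0)=-3 gives K_1=-3, K_2=-3.

x(t) = 15e^(-2t)sin(5t) - 3e^(-2t)cos(5t), y(t) = 9e^(-2t)sin(5t) - 3e^(-2t)cos(5t)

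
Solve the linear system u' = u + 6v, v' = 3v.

Coefficient matrix A = [[1, 6], [0, 3]].
Characteristic polynomial det(A - λI) = λ^2 - 4λ + 3 = 0.
Eigenvalues λ = 3, 1.
For λ=3: (A-λI) row 1 is [-2, 6], so an eigenvector is (-3, -1).
For λ=1: (A-λI) row 1 is [0, 6], so an eigenvector is (1, 0).
General solution: c_1e^(3t)(-3,-1) + c_2e^(t)(1,0).

u(t) = -3c_1e^(3t) + c_2e^(t), v(t) = -c_1e^(3t)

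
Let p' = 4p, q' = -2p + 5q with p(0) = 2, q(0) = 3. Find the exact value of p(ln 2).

32

A = [[4,0],[-2,5]]; eigenvalues λ = 4, 5.
Eigenvectors: (-1,-2) for λ=4, (0,-1) for λ=5.
From the initial condition, c_1 = -2, c_2 = 1.
p(ln 2) = (-2)(2^4)(-1) + (1)(2^5)(0) = 32.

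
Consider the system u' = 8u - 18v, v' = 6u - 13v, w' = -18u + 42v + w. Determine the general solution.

Coefficient matrix A = [[8, -18, 0], [6, -13, 0], [-18, 42, 1]].
det(A - λI) = 0 gives eigenvalues λ = -4, 1, -1.
For λ=-4: eigenvector (-3,-2,6).
For λ=1: eigenvector (0,0,1).
For λ=-1: eigenvector (2,1,-3).
General solution: c_1e^(-4t)(-3,-2,6) + c_2e^(t)(0,0,1) + c_3e^(-t)(2,1,-3).

u(t) = -3c_1e^(-4t) + 2c_3e^(-t), v(t) = -2c_1e^(-4t) + c_3e^(-t), w(t) = 6c_1e^(-4t) + c_2e^(t) - 3c_3e^(-t)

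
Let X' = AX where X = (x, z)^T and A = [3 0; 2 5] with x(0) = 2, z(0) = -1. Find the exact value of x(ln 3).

54

A = [[3,0],[2,5]]; eigenvalues λ = 5, 3.
Eigenvectors: (0,-1) for λ=5, (1,-1) for λ=3.
From the initial condition, c_1 = -1, c_2 = 2.
x(ln 3) = (-1)(3^5)(0) + (2)(3^3)(1) = 54.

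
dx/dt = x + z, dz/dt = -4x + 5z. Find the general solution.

Coefficient matrix A = [[1, 1], [-4, 5]].
Characteristic polynomial det(A - λI) = λ^2 - 6λ + 9 = 0.
Single eigenvalue λ = 3 with algebraic multiplicity 2.
Eigenvector v = (1,2); generalized eigenvector w with (A-λI)w=v is (-2,-3).
General solution: e^(3t)[C_1·v + C_2·(t·v + w)].

x(t) = C_1e^(3t) + C_2te^(3t) - 2C_2e^(3t), z(t) = 2C_1e^(3t) + 2C_2te^(3t) - 3C_2e^(3t)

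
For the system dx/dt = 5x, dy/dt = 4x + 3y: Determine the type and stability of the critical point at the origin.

unstable node

A = [[5,0],[4,3]]; det(A-λI) = λ^2 - 8λ + 15.
λ = 3, 5: both positive.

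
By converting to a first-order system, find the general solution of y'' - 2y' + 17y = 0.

Let x_1 = y, x_2 = y'. Then x_1' = x_2 and x_2' = -17x_1 + 2x_2.
A = [[0,1],[-17,2]]; det(A-λI) = λ^2 - 2λ + 17.
Eigenvalues λ = 1 ± 4i.

y(t) = c_1e^(t)cos(4t) + c_2e^(t)sin(4t)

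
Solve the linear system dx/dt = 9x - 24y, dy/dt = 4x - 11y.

Coefficient matrix A = [[9, -24], [4, -11]].
Characteristic polynomial det(A - λI) = λ^2 + 2λ - 3 = 0.
Eigenvalues λ = 1, -3.
For λ=1: (A-λI) row 1 is [8, -24], so an eigenvector is (-3, -1).
For λ=-3: (A-λI) row 1 is [12, -24], so an eigenvector is (2, 1).
General solution: K_1e^(t)(-3,-1) + K_2e^(-3t)(2,1).

x(t) = -3K_1e^(t) + 2K_2e^(-3t), y(t) = -K_1e^(t) + K_2e^(-3t)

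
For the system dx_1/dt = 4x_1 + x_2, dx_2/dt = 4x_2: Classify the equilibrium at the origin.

A = [[4,1],[0,4]]; det(A-λI) = λ^2 - 8λ + 16.
repeated λ = 4 with a single eigenvector.

unstable improper node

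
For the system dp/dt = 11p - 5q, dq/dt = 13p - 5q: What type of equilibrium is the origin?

A = [[11,-5],[13,-5]]; det(A-λI) = λ^2 - 6λ + 10.
λ = 3 ± i: positive real part.

unstable spiral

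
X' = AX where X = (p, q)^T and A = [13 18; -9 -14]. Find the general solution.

p(t) = -2c_1e^(4t) - c_2e^(-5t), q(t) = c_1e^(4t) + c_2e^(-5t)

Coefficient matrix A = [[13, 18], [-9, -14]].
Characteristic polynomial det(A - λI) = λ^2 + λ - 20 = 0.
Eigenvalues λ = 4, -5.
For λ=4: (A-λI) row 1 is [9, 18], so an eigenvector is (-2, 1).
For λ=-5: (A-λI) row 1 is [18, 18], so an eigenvector is (-1, 1).
General solution: c_1e^(4t)(-2,1) + c_2e^(-5t)(-1,1).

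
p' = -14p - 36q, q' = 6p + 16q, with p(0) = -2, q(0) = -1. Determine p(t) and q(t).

p(t) = 10e^(4t) - 12e^(-2t), q(t) = -5e^(4t) + 4e^(-2t)

Coefficient matrix A = [[-14, -36], [6, 16]].
Characteristic polynomial det(A - λI) = λ^2 - 2λ - 8 = 0.
Eigenvalues λ = 4, -2.
For λ=4: (A-λI) row 1 is [-18, -36], so an eigenvector is (-2, 1).
For λ=-2: (A-λI) row 1 is [-12, -36], so an eigenvector is (3, -1).
General solution: c_1e^(4t)(-2,1) + c_2e^(-2t)(3,-1).
Applying p(0)=-2, q(0)=-1 gives c_1=-5, c_2=-4.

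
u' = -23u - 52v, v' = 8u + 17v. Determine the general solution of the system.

u(t) = -3c_1e^(-3t)sin(4t) - 2c_1e^(-3t)cos(4t) - 2c_2e^(-3t)sin(4t) + 3c_2e^(-3t)cos(4t), v(t) = c_1e^(-3t)sin(4t) + c_1e^(-3t)cos(4t) + c_2e^(-3t)sin(4t) - c_2e^(-3t)cos(4t)

Coefficient matrix A = [[-23, -52], [8, 17]].
Characteristic polynomial det(A - λI) = λ^2 + 6λ + 25 = 0.
Eigenvalues λ = -3 ± 4i (complex conjugate pair).
For λ=-3+4i: an eigenvector is (-2,1) - i(-3,1) = (-2 + 3i, 1 - i).
A real fundamental pair from Re and Im of e^((-3+4i)t)v: X_1 = e^(-3t)(cos(4t)·(-2,1) + sin(4t)·(-3,1)), X_2 = e^(-3t)(sin(4t)·(-2,1) - cos(4t)·(-3,1)).
General solution: c_1X_1 + c_2X_2.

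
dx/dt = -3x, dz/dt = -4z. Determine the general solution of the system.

Coefficient matrix A = [[-3, 0], [0, -4]].
Characteristic polynomial det(A - λI) = λ^2 + 7λ + 12 = 0.
Eigenvalues λ = -4, -3.
For λ=-4: (A-λI) row 1 is [1, 0], so an eigenvector is (0, -1).
For λ=-3: (A-λI) row 2 is [0, -1], so an eigenvector is (1, 0).
General solution: K_1e^(-4t)(0,-1) + K_2e^(-3t)(1,0).

x(t) = K_2e^(-3t), z(t) = -K_1e^(-4t)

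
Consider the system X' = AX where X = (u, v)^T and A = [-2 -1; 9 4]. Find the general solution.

u(t) = c_1e^(t) + c_2te^(t) - c_2e^(t), v(t) = -3c_1e^(t) - 3c_2te^(t) + 2c_2e^(t)

Coefficient matrix A = [[-2, -1], [9, 4]].
Characteristic polynomial det(A - λI) = λ^2 - 2λ + 1 = 0.
Single eigenvalue λ = 1 with algebraic multiplicity 2.
Eigenvector v = (1,-3); generalized eigenvector w with (A-λI)w=v is (-1,2).
General solution: e^(t)[c_1·v + c_2·(t·v + w)].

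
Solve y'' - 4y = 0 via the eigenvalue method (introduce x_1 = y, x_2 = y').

Let x_1 = y, x_2 = y'. Then x_1' = x_2 and x_2' = 4x_1.
A = [[0,1],[4,0]]; det(A-λI) = λ^2 - 4.
Eigenvalues λ = -2, 2 with eigenvectors (1,-2), (1,2).

y(t) = C_1e^(-2t) + C_2e^(2t)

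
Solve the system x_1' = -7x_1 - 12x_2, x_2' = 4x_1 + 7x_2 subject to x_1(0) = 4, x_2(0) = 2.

x_1(t) = -24e^(t) + 28e^(-t), x_2(t) = 16e^(t) - 14e^(-t)

Coefficient matrix A = [[-7, -12], [4, 7]].
Characteristic polynomial det(A - λI) = λ^2 - 1 = 0.
Eigenvalues λ = 1, -1.
For λ=1: (A-λI) row 1 is [-8, -12], so an eigenvector is (3, -2).
For λ=-1: (A-λI) row 1 is [-6, -12], so an eigenvector is (-2, 1).
General solution: K_1e^(t)(3,-2) + K_2e^(-t)(-2,1).
Applying x_1(0)=4, x_2(0)=2 gives K_1=-8, K_2=-14.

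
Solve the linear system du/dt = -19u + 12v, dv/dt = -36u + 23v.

Coefficient matrix A = [[-19, 12], [-36, 23]].
Characteristic polynomial det(A - λI) = λ^2 - 4λ - 5 = 0.
Eigenvalues λ = 5, -1.
For λ=5: (A-λI) row 1 is [-24, 12], so an eigenvector is (1, 2).
For λ=-1: (A-λI) row 1 is [-18, 12], so an eigenvector is (2, 3).
General solution: C_1e^(5t)(1,2) + C_2e^(-t)(2,3).

u(t) = C_1e^(5t) + 2C_2e^(-t), v(t) = 2C_1e^(5t) + 3C_2e^(-t)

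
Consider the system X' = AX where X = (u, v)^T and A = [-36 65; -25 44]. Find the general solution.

u(t) = 2K_1e^(4t)sin(5t) + 3K_1e^(4t)cos(5t) + 3K_2e^(4t)sin(5t) - 2K_2e^(4t)cos(5t), v(t) = K_1e^(4t)sin(5t) + 2K_1e^(4t)cos(5t) + 2K_2e^(4t)sin(5t) - K_2e^(4t)cos(5t)

Coefficient matrix A = [[-36, 65], [-25, 44]].
Characteristic polynomial det(A - λI) = λ^2 - 8λ + 41 = 0.
Eigenvalues λ = 4 ± 5i (complex conjugate pair).
For λ=4+5i: an eigenvector is (3,2) - i(2,1) = (3 - 2i, 2 - i).
A real fundamental pair from Re and Im of e^((4+5i)t)v: X_1 = e^(4t)(cos(5t)·(3,2) + sin(5t)·(2,1)), X_2 = e^(4t)(sin(5t)·(3,2) - cos(5t)·(2,1)).
General solution: K_1X_1 + K_2X_2.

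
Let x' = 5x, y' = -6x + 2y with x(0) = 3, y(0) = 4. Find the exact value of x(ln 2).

A = [[5,0],[-6,2]]; eigenvalues λ = 5, 2.
Eigenvectors: (-1,2) for λ=5, (0,1) for λ=2.
From the initial condition, c_1 = -3, c_2 = 10.
x(ln 2) = (-3)(2^5)(-1) + (10)(2^2)(0) = 96.

96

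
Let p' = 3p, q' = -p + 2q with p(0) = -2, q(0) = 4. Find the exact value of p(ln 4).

A = [[3,0],[-1,2]]; eigenvalues λ = 3, 2.
Eigenvectors: (1,-1) for λ=3, (0,-1) for λ=2.
From the initial condition, c_1 = -2, c_2 = -2.
p(ln 4) = (-2)(4^3)(1) + (-2)(4^2)(0) = -128.

-128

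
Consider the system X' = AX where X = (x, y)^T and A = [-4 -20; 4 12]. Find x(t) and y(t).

Coefficient matrix A = [[-4, -20], [4, 12]].
Characteristic polynomial det(A - λI) = λ^2 - 8λ + 32 = 0.
Eigenvalues λ = 4 ± 4i (complex conjugate pair).
For λ=4+4i: an eigenvector is (2,-1) - i(1,0) = (2 - i, -1).
A real fundamental pair from Re and Im of e^((4+4i)t)v: X_1 = e^(4t)(cos(4t)·(2,-1) + sin(4t)·(1,0)), X_2 = e^(4t)(sin(4t)·(2,-1) - cos(4t)·(1,0)).
General solution: C_1X_1 + C_2X_2.

x(t) = C_1e^(4t)sin(4t) + 2C_1e^(4t)cos(4t) + 2C_2e^(4t)sin(4t) - C_2e^(4t)cos(4t), y(t) = -C_1e^(4t)cos(4t) - C_2e^(4t)sin(4t)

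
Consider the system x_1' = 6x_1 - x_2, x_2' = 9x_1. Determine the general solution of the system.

x_1(t) = -c_1e^(3t) - c_2te^(3t), x_2(t) = -3c_1e^(3t) - 3c_2te^(3t) + c_2e^(3t)

Coefficient matrix A = [[6, -1], [9, 0]].
Characteristic polynomial det(A - λI) = λ^2 - 6λ + 9 = 0.
Single eigenvalue λ = 3 with algebraic multiplicity 2.
Eigenvector v = (-1,-3); generalized eigenvector w with (A-λI)w=v is (0,1).
General solution: e^(3t)[c_1·v + c_2·(t·v + w)].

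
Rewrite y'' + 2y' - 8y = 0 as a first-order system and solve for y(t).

Let x_1 = y, x_2 = y'. Then x_1' = x_2 and x_2' = 8x_1 - 2x_2.
A = [[0,1],[8,-2]]; det(A-λI) = λ^2 + 2λ - 8.
Eigenvalues λ = 2, -4 with eigenvectors (1,2), (1,-4).

y(t) = K_1e^(2t) + K_2e^(-4t)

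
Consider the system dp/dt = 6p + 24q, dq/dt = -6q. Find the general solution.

p(t) = C_1e^(6t) + 2C_2e^(-6t), q(t) = -C_2e^(-6t)

Coefficient matrix A = [[6, 24], [0, -6]].
Characteristic polynomial det(A - λI) = λ^2 - 36 = 0.
Eigenvalues λ = 6, -6.
For λ=6: (A-λI) row 1 is [0, 24], so an eigenvector is (1, 0).
For λ=-6: (A-λI) row 1 is [12, 24], so an eigenvector is (2, -1).
General solution: C_1e^(6t)(1,0) + C_2e^(-6t)(2,-1).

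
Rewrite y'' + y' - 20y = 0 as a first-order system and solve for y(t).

Let x_1 = y, x_2 = y'. Then x_1' = x_2 and x_2' = 20x_1 - x_2.
A = [[0,1],[20,-1]]; det(A-λI) = λ^2 + λ - 20.
Eigenvalues λ = -5, 4 with eigenvectors (1,-5), (1,4).

y(t) = K_1e^(-5t) + K_2e^(4t)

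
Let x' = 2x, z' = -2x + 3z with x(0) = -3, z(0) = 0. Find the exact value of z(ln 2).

A = [[2,0],[-2,3]]; eigenvalues λ = 3, 2.
Eigenvectors: (0,1) for λ=3, (-1,-2) for λ=2.
From the initial condition, c_1 = 6, c_2 = 3.
z(ln 2) = (6)(2^3)(1) + (3)(2^2)(-2) = 24.

24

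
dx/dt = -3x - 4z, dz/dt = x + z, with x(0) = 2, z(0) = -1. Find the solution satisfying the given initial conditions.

Coefficient matrix A = [[-3, -4], [1, 1]].
Characteristic polynomial det(A - λI) = λ^2 + 2λ + 1 = 0.
Single eigenvalue λ = -1 with algebraic multiplicity 2.
Eigenvector v = (-2,1); generalized eigenvector w with (A-λI)w=v is (1,0).
General solution: e^(-t)[C_1·v + C_2·(t·v + w)].
Applying x(0)=2, z(0)=-1 gives C_1=-1, C_2=0.

x(t) = 2e^(-t), z(t) = -e^(-t)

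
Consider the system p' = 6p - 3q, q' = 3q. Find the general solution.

p(t) = -c_1e^(6t) + c_2e^(3t), q(t) = c_2e^(3t)

Coefficient matrix A = [[6, -3], [0, 3]].
Characteristic polynomial det(A - λI) = λ^2 - 9λ + 18 = 0.
Eigenvalues λ = 6, 3.
For λ=6: (A-λI) row 1 is [0, -3], so an eigenvector is (-1, 0).
For λ=3: (A-λI) row 1 is [3, -3], so an eigenvector is (1, 1).
General solution: c_1e^(6t)(-1,0) + c_2e^(3t)(1,1).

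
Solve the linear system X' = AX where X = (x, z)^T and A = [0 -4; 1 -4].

Coefficient matrix A = [[0, -4], [1, -4]].
Characteristic polynomial det(A - λI) = λ^2 + 4λ + 4 = 0.
Single eigenvalue λ = -2 with algebraic multiplicity 2.
Eigenvector v = (2,1); generalized eigenvector w with (A-λI)w=v is (3,1).
General solution: e^(-2t)[C_1·v + C_2·(t·v + w)].

x(t) = 2C_1e^(-2t) + 2C_2te^(-2t) + 3C_2e^(-2t), z(t) = C_1e^(-2t) + C_2te^(-2t) + C_2e^(-2t)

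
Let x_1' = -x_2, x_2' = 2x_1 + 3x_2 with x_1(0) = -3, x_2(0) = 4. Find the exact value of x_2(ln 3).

24

A = [[0,-1],[2,3]]; eigenvalues λ = 1, 2.
Eigenvectors: (-1,1) for λ=1, (-1,2) for λ=2.
From the initial condition, c_1 = 2, c_2 = 1.
x_2(ln 3) = (2)(3^1)(1) + (1)(3^2)(2) = 24.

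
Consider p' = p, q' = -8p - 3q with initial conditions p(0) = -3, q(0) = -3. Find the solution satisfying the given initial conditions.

Coefficient matrix A = [[1, 0], [-8, -3]].
Characteristic polynomial det(A - λI) = λ^2 + 2λ - 3 = 0.
Eigenvalues λ = -3, 1.
For λ=-3: (A-λI) row 1 is [4, 0], so an eigenvector is (0, 1).
For λ=1: (A-λI) row 2 is [-8, -4], so an eigenvector is (-1, 2).
General solution: K_1e^(-3t)(0,1) + K_2e^(t)(-1,2).
Applying p(0)=-3, q(0)=-3 gives K_1=-9, K_2=3.

p(t) = -3e^(t), q(t) = 6e^(t) - 9e^(-3t)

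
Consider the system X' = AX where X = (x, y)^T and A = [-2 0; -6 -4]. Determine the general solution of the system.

Coefficient matrix A = [[-2, 0], [-6, -4]].
Characteristic polynomial det(A - λI) = λ^2 + 6λ + 8 = 0.
Eigenvalues λ = -2, -4.
For λ=-2: (A-λI) row 2 is [-6, -2], so an eigenvector is (1, -3).
For λ=-4: (A-λI) row 1 is [2, 0], so an eigenvector is (0, -1).
General solution: C_1e^(-2t)(1,-3) + C_2e^(-4t)(0,-1).

x(t) = C_1e^(-2t), y(t) = -3C_1e^(-2t) - C_2e^(-4t)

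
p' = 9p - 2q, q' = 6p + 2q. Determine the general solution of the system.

Coefficient matrix A = [[9, -2], [6, 2]].
Characteristic polynomial det(A - λI) = λ^2 - 11λ + 30 = 0.
Eigenvalues λ = 5, 6.
For λ=5: (A-λI) row 1 is [4, -2], so an eigenvector is (1, 2).
For λ=6: (A-λI) row 1 is [3, -2], so an eigenvector is (-2, -3).
General solution: c_1e^(5t)(1,2) + c_2e^(6t)(-2,-3).

p(t) = c_1e^(5t) - 2c_2e^(6t), q(t) = 2c_1e^(5t) - 3c_2e^(6t)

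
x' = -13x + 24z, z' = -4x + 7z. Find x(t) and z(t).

Coefficient matrix A = [[-13, 24], [-4, 7]].
Characteristic polynomial det(A - λI) = λ^2 + 6λ + 5 = 0.
Eigenvalues λ = -1, -5.
For λ=-1: (A-λI) row 1 is [-12, 24], so an eigenvector is (-2, -1).
For λ=-5: (A-λI) row 1 is [-8, 24], so an eigenvector is (-3, -1).
General solution: c_1e^(-t)(-2,-1) + c_2e^(-5t)(-3,-1).

x(t) = -2c_1e^(-t) - 3c_2e^(-5t), z(t) = -c_1e^(-t) - c_2e^(-5t)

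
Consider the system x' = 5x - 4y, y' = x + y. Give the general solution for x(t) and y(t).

Coefficient matrix A = [[5, -4], [1, 1]].
Characteristic polynomial det(A - λI) = λ^2 - 6λ + 9 = 0.
Single eigenvalue λ = 3 with algebraic multiplicity 2.
Eigenvector v = (2,1); generalized eigenvector w with (A-λI)w=v is (-1,-1).
General solution: e^(3t)[K_1·v + K_2·(t·v + w)].

x(t) = 2K_1e^(3t) + 2K_2te^(3t) - K_2e^(3t), y(t) = K_1e^(3t) + K_2te^(3t) - K_2e^(3t)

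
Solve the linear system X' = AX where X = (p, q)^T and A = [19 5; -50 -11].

p(t) = -K_1e^(4t)cos(5t) - K_2e^(4t)sin(5t), q(t) = K_1e^(4t)sin(5t) + 3K_1e^(4t)cos(5t) + 3K_2e^(4t)sin(5t) - K_2e^(4t)cos(5t)

Coefficient matrix A = [[19, 5], [-50, -11]].
Characteristic polynomial det(A - λI) = λ^2 - 8λ + 41 = 0.
Eigenvalues λ = 4 ± 5i (complex conjugate pair).
For λ=4+5i: an eigenvector is (-1,3) - i(0,1) = (-1, 3 - i).
A real fundamental pair from Re and Im of e^((4+5i)t)v: X_1 = e^(4t)(cos(5t)·(-1,3) + sin(5t)·(0,1)), X_2 = e^(4t)(sin(5t)·(-1,3) - cos(5t)·(0,1)).
General solution: K_1X_1 + K_2X_2.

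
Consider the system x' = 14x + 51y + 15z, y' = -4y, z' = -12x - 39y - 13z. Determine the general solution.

Coefficient matrix A = [[14, 51, 15], [0, -4, 0], [-12, -39, -13]].
det(A - λI) = 0 gives eigenvalues λ = 2, -4, -1.
For λ=2: eigenvector (5,0,-4).
For λ=-4: eigenvector (-7,1,5).
For λ=-1: eigenvector (-1,0,1).
General solution: C_1e^(2t)(5,0,-4) + C_2e^(-4t)(-7,1,5) + C_3e^(-t)(-1,0,1).

x(t) = 5C_1e^(2t) - 7C_2e^(-4t) - C_3e^(-t), y(t) = C_2e^(-4t), z(t) = -4C_1e^(2t) + 5C_2e^(-4t) + C_3e^(-t)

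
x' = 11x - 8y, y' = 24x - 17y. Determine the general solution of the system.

Coefficient matrix A = [[11, -8], [24, -17]].
Characteristic polynomial det(A - λI) = λ^2 + 6λ + 5 = 0.
Eigenvalues λ = -5, -1.
For λ=-5: (A-λI) row 1 is [16, -8], so an eigenvector is (1, 2).
For λ=-1: (A-λI) row 1 is [12, -8], so an eigenvector is (-2, -3).
General solution: C_1e^(-5t)(1,2) + C_2e^(-t)(-2,-3).

x(t) = C_1e^(-5t) - 2C_2e^(-t), y(t) = 2C_1e^(-5t) - 3C_2e^(-t)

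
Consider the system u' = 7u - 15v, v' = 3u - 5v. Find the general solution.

Coefficient matrix A = [[7, -15], [3, -5]].
Characteristic polynomial det(A - λI) = λ^2 - 2λ + 10 = 0.
Eigenvalues λ = 1 ± 3i (complex conjugate pair).
For λ=1+3i: an eigenvector is (2,1) - i(-1,0) = (2 + i, 1).
A real fundamental pair from Re and Im of e^((1+3i)t)v: X_1 = e^(t)(cos(3t)·(2,1) + sin(3t)·(-1,0)), X_2 = e^(t)(sin(3t)·(2,1) - cos(3t)·(-1,0)).
General solution: K_1X_1 + K_2X_2.

u(t) = -K_1e^(t)sin(3t) + 2K_1e^(t)cos(3t) + 2K_2e^(t)sin(3t) + K_2e^(t)cos(3t), v(t) = K_1e^(t)cos(3t) + K_2e^(t)sin(3t)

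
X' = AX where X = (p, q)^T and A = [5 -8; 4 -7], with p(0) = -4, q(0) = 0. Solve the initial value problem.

p(t) = -8e^(t) + 4e^(-3t), q(t) = -4e^(t) + 4e^(-3t)

Coefficient matrix A = [[5, -8], [4, -7]].
Characteristic polynomial det(A - λI) = λ^2 + 2λ - 3 = 0.
Eigenvalues λ = 1, -3.
For λ=1: (A-λI) row 1 is [4, -8], so an eigenvector is (-2, -1).
For λ=-3: (A-λI) row 1 is [8, -8], so an eigenvector is (-1, -1).
General solution: K_1e^(t)(-2,-1) + K_2e^(-3t)(-1,-1).
Applying p(0)=-4, q(0)=0 gives K_1=4, K_2=-4.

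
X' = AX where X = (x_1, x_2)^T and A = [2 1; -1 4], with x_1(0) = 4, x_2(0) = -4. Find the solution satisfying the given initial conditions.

Coefficient matrix A = [[2, 1], [-1, 4]].
Characteristic polynomial det(A - λI) = λ^2 - 6λ + 9 = 0.
Single eigenvalue λ = 3 with algebraic multiplicity 2.
Eigenvector v = (1,1); generalized eigenvector w with (A-λI)w=v is (1,2).
General solution: e^(3t)[C_1·v + C_2·(t·v + w)].
Applying x_1(0)=4, x_2(0)=-4 gives C_1=12, C_2=-8.

x_1(t) = -8te^(3t) + 4e^(3t), x_2(t) = -8te^(3t) - 4e^(3t)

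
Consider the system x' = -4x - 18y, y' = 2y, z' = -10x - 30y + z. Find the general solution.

Coefficient matrix A = [[-4, -18, 0], [0, 2, 0], [-10, -30, 1]].
det(A - λI) = 0 gives eigenvalues λ = 1, 2, -4.
For λ=1: eigenvector (0,0,1).
For λ=2: eigenvector (-3,1,0).
For λ=-4: eigenvector (1,0,2).
General solution: c_1e^(t)(0,0,1) + c_2e^(2t)(-3,1,0) + c_3e^(-4t)(1,0,2).

x(t) = -3c_2e^(2t) + c_3e^(-4t), y(t) = c_2e^(2t), z(t) = c_1e^(t) + 2c_3e^(-4t)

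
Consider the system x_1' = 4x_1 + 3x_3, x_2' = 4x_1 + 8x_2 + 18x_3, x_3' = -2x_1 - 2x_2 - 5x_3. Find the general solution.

Coefficient matrix A = [[4, 0, 3], [4, 8, 18], [-2, -2, -5]].
det(A - λI) = 0 gives eigenvalues λ = 4, 2, 1.
For λ=4: eigenvector (-1,1,0).
For λ=2: eigenvector (3,4,-2).
For λ=1: eigenvector (-1,-2,1).
General solution: K_1e^(4t)(-1,1,0) + K_2e^(2t)(3,4,-2) + K_3e^(t)(-1,-2,1).

x_1(t) = -K_1e^(4t) + 3K_2e^(2t) - K_3e^(t), x_2(t) = K_1e^(4t) + 4K_2e^(2t) - 2K_3e^(t), x_3(t) = -2K_2e^(2t) + K_3e^(t)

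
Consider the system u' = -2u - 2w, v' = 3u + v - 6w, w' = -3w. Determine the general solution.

u(t) = K_1e^(-2t) + 2K_3e^(-3t), v(t) = -K_1e^(-2t) + K_2e^(t), w(t) = K_3e^(-3t)

Coefficient matrix A = [[-2, 0, -2], [3, 1, -6], [0, 0, -3]].
det(A - λI) = 0 gives eigenvalues λ = -2, 1, -3.
For λ=-2: eigenvector (1,-1,0).
For λ=1: eigenvector (0,1,0).
For λ=-3: eigenvector (2,0,1).
General solution: K_1e^(-2t)(1,-1,0) + K_2e^(t)(0,1,0) + K_3e^(-3t)(2,0,1).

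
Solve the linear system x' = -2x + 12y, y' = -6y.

Coefficient matrix A = [[-2, 12], [0, -6]].
Characteristic polynomial det(A - λI) = λ^2 + 8λ + 12 = 0.
Eigenvalues λ = -2, -6.
For λ=-2: (A-λI) row 1 is [0, 12], so an eigenvector is (-1, 0).
For λ=-6: (A-λI) row 1 is [4, 12], so an eigenvector is (3, -1).
General solution: K_1e^(-2t)(-1,0) + K_2e^(-6t)(3,-1).

x(t) = -K_1e^(-2t) + 3K_2e^(-6t), y(t) = -K_2e^(-6t)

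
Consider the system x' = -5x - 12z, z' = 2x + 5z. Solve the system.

Coefficient matrix A = [[-5, -12], [2, 5]].
Characteristic polynomial det(A - λI) = λ^2 - 1 = 0.
Eigenvalues λ = 1, -1.
For λ=1: (A-λI) row 1 is [-6, -12], so an eigenvector is (2, -1).
For λ=-1: (A-λI) row 1 is [-4, -12], so an eigenvector is (-3, 1).
General solution: C_1e^(t)(2,-1) + C_2e^(-t)(-3,1).

x(t) = 2C_1e^(t) - 3C_2e^(-t), z(t) = -C_1e^(t) + C_2e^(-t)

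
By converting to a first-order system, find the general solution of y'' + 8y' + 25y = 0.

y(t) = C_1e^(-4t)cos(3t) + C_2e^(-4t)sin(3t)

Let x_1 = y, x_2 = y'. Then x_1' = x_2 and x_2' = -25x_1 - 8x_2.
A = [[0,1],[-25,-8]]; det(A-λI) = λ^2 + 8λ + 25.
Eigenvalues λ = -4 ± 3i.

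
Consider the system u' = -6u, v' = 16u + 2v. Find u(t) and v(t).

Coefficient matrix A = [[-6, 0], [16, 2]].
Characteristic polynomial det(A - λI) = λ^2 + 4λ - 12 = 0.
Eigenvalues λ = 2, -6.
For λ=2: (A-λI) row 1 is [-8, 0], so an eigenvector is (0, -1).
For λ=-6: (A-λI) row 2 is [16, 8], so an eigenvector is (1, -2).
General solution: C_1e^(2t)(0,-1) + C_2e^(-6t)(1,-2).

u(t) = C_2e^(-6t), v(t) = -C_1e^(2t) - 2C_2e^(-6t)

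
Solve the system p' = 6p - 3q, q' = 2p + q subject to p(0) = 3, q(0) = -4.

Coefficient matrix A = [[6, -3], [2, 1]].
Characteristic polynomial det(A - λI) = λ^2 - 7λ + 12 = 0.
Eigenvalues λ = 4, 3.
For λ=4: (A-λI) row 1 is [2, -3], so an eigenvector is (-3, -2).
For λ=3: (A-λI) row 1 is [3, -3], so an eigenvector is (-1, -1).
General solution: c_1e^(4t)(-3,-2) + c_2e^(3t)(-1,-1).
Applying p(0)=3, q(0)=-4 gives c_1=-7, c_2=18.

p(t) = 21e^(4t) - 18e^(3t), q(t) = 14e^(4t) - 18e^(3t)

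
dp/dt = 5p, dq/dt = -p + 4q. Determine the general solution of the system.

p(t) = -K_1e^(5t), q(t) = K_1e^(5t) + K_2e^(4t)

Coefficient matrix A = [[5, 0], [-1, 4]].
Characteristic polynomial det(A - λI) = λ^2 - 9λ + 20 = 0.
Eigenvalues λ = 5, 4.
For λ=5: (A-λI) row 2 is [-1, -1], so an eigenvector is (-1, 1).
For λ=4: (A-λI) row 1 is [1, 0], so an eigenvector is (0, 1).
General solution: K_1e^(5t)(-1,1) + K_2e^(4t)(0,1).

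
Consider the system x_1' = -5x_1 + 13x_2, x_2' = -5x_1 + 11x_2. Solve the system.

x_1(t) = -2c_1e^(3t)sin(t) - 3c_1e^(3t)cos(t) - 3c_2e^(3t)sin(t) + 2c_2e^(3t)cos(t), x_2(t) = -c_1e^(3t)sin(t) - 2c_1e^(3t)cos(t) - 2c_2e^(3t)sin(t) + c_2e^(3t)cos(t)

Coefficient matrix A = [[-5, 13], [-5, 11]].
Characteristic polynomial det(A - λI) = λ^2 - 6λ + 10 = 0.
Eigenvalues λ = 3 ± i (complex conjugate pair).
For λ=3+i: an eigenvector is (-3,-2) - i(-2,-1) = (-3 + 2i, -2 + i).
A real fundamental pair from Re and Im of e^((3+i)t)v: X_1 = e^(3t)(cos(t)·(-3,-2) + sin(t)·(-2,-1)), X_2 = e^(3t)(sin(t)·(-3,-2) - cos(t)·(-2,-1)).
General solution: c_1X_1 + c_2X_2.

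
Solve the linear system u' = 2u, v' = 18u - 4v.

u(t) = -c_1e^(2t), v(t) = -3c_1e^(2t) + c_2e^(-4t)

Coefficient matrix A = [[2, 0], [18, -4]].
Characteristic polynomial det(A - λI) = λ^2 + 2λ - 8 = 0.
Eigenvalues λ = 2, -4.
For λ=2: (A-λI) row 2 is [18, -6], so an eigenvector is (-1, -3).
For λ=-4: (A-λI) row 1 is [6, 0], so an eigenvector is (0, 1).
General solution: c_1e^(2t)(-1,-3) + c_2e^(-4t)(0,1).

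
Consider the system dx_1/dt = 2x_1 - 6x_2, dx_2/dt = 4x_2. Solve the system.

Coefficient matrix A = [[2, -6], [0, 4]].
Characteristic polynomial det(A - λI) = λ^2 - 6λ + 8 = 0.
Eigenvalues λ = 2, 4.
For λ=2: (A-λI) row 1 is [0, -6], so an eigenvector is (-1, 0).
For λ=4: (A-λI) row 1 is [-2, -6], so an eigenvector is (3, -1).
General solution: C_1e^(2t)(-1,0) + C_2e^(4t)(3,-1).

x_1(t) = -C_1e^(2t) + 3C_2e^(4t), x_2(t) = -C_2e^(4t)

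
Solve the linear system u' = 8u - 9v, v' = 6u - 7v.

Coefficient matrix A = [[8, -9], [6, -7]].
Characteristic polynomial det(A - λI) = λ^2 - λ - 2 = 0.
Eigenvalues λ = -1, 2.
For λ=-1: (A-λI) row 1 is [9, -9], so an eigenvector is (-1, -1).
For λ=2: (A-λI) row 1 is [6, -9], so an eigenvector is (-3, -2).
General solution: c_1e^(-t)(-1,-1) + c_2e^(2t)(-3,-2).

u(t) = -c_1e^(-t) - 3c_2e^(2t), v(t) = -c_1e^(-t) - 2c_2e^(2t)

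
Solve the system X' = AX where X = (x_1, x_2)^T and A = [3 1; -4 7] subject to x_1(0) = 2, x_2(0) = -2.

x_1(t) = -6te^(5t) + 2e^(5t), x_2(t) = -12te^(5t) - 2e^(5t)

Coefficient matrix A = [[3, 1], [-4, 7]].
Characteristic polynomial det(A - λI) = λ^2 - 10λ + 25 = 0.
Single eigenvalue λ = 5 with algebraic multiplicity 2.
Eigenvector v = (-1,-2); generalized eigenvector w with (A-λI)w=v is (1,1).
General solution: e^(5t)[K_1·v + K_2·(t·v + w)].
Applying x_1(0)=2, x_2(0)=-2 gives K_1=4, K_2=6.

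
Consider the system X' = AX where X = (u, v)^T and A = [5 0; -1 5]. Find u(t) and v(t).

Coefficient matrix A = [[5, 0], [-1, 5]].
Characteristic polynomial det(A - λI) = λ^2 - 10λ + 25 = 0.
Single eigenvalue λ = 5 with algebraic multiplicity 2.
Eigenvector v = (0,1); generalized eigenvector w with (A-λI)w=v is (-1,2).
General solution: e^(5t)[C_1·v + C_2·(t·v + w)].

u(t) = -C_2e^(5t), v(t) = C_1e^(5t) + C_2te^(5t) + 2C_2e^(5t)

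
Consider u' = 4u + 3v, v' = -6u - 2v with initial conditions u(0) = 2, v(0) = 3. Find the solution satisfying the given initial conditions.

Coefficient matrix A = [[4, 3], [-6, -2]].
Characteristic polynomial det(A - λI) = λ^2 - 2λ + 10 = 0.
Eigenvalues λ = 1 ± 3i (complex conjugate pair).
For λ=1+3i: an eigenvector is (0,1) - i(1,-1) = (0 - i, 1 + i).
A real fundamental pair from Re and Im of e^((1+3i)t)v: X_1 = e^(t)(cos(3t)·(0,1) + sin(3t)·(1,-1)), X_2 = e^(t)(sin(3t)·(0,1) - cos(3t)·(1,-1)).
General solution: c_1X_1 + c_2X_2.
Applying u(0)=2, v(0)=3 gives c_1=5, c_2=-2.

u(t) = 5e^(t)sin(3t) + 2e^(t)cos(3t), v(t) = -7e^(t)sin(3t) + 3e^(t)cos(3t)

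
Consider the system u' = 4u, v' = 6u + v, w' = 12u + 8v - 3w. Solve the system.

Coefficient matrix A = [[4, 0, 0], [6, 1, 0], [12, 8, -3]].
det(A - λI) = 0 gives eigenvalues λ = 4, 1, -3.
For λ=4: eigenvector (1,2,4).
For λ=1: eigenvector (0,1,2).
For λ=-3: eigenvector (0,0,1).
General solution: c_1e^(4t)(1,2,4) + c_2e^(t)(0,1,2) + c_3e^(-3t)(0,0,1).

u(t) = c_1e^(4t), v(t) = 2c_1e^(4t) + c_2e^(t), w(t) = 4c_1e^(4t) + 2c_2e^(t) + c_3e^(-3t)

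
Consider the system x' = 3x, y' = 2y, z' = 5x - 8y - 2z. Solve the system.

Coefficient matrix A = [[3, 0, 0], [0, 2, 0], [5, -8, -2]].
det(A - λI) = 0 gives eigenvalues λ = 3, -2, 2.
For λ=3: eigenvector (1,0,1).
For λ=-2: eigenvector (0,0,1).
For λ=2: eigenvector (0,1,-2).
General solution: K_1e^(3t)(1,0,1) + K_2e^(-2t)(0,0,1) + K_3e^(2t)(0,1,-2).

x(t) = K_1e^(3t), y(t) = K_3e^(2t), z(t) = K_1e^(3t) + K_2e^(-2t) - 2K_3e^(2t)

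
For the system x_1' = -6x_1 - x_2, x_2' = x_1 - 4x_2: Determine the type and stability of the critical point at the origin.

A = [[-6,-1],[1,-4]]; det(A-λI) = λ^2 + 10λ + 25.
repeated λ = -5 with a single eigenvector.

stable improper node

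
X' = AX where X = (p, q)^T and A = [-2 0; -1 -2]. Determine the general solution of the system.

p(t) = -C_2e^(-2t), q(t) = C_1e^(-2t) + C_2te^(-2t) + C_2e^(-2t)

Coefficient matrix A = [[-2, 0], [-1, -2]].
Characteristic polynomial det(A - λI) = λ^2 + 4λ + 4 = 0.
Single eigenvalue λ = -2 with algebraic multiplicity 2.
Eigenvector v = (0,1); generalized eigenvector w with (A-λI)w=v is (-1,1).
General solution: e^(-2t)[C_1·v + C_2·(t·v + w)].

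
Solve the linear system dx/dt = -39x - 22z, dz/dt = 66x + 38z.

Coefficient matrix A = [[-39, -22], [66, 38]].
Characteristic polynomial det(A - λI) = λ^2 + λ - 30 = 0.
Eigenvalues λ = -6, 5.
For λ=-6: (A-λI) row 1 is [-33, -22], so an eigenvector is (-2, 3).
For λ=5: (A-λI) row 1 is [-44, -22], so an eigenvector is (1, -2).
General solution: c_1e^(-6t)(-2,3) + c_2e^(5t)(1,-2).

x(t) = -2c_1e^(-6t) + c_2e^(5t), z(t) = 3c_1e^(-6t) - 2c_2e^(5t)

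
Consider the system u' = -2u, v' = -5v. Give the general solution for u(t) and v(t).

Coefficient matrix A = [[-2, 0], [0, -5]].
Characteristic polynomial det(A - λI) = λ^2 + 7λ + 10 = 0.
Eigenvalues λ = -5, -2.
For λ=-5: (A-λI) row 1 is [3, 0], so an eigenvector is (0, 1).
For λ=-2: (A-λI) row 2 is [0, -3], so an eigenvector is (-1, 0).
General solution: C_1e^(-5t)(0,1) + C_2e^(-2t)(-1,0).

u(t) = -C_2e^(-2t), v(t) = C_1e^(-5t)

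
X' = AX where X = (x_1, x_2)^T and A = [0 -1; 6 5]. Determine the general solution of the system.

x_1(t) = -K_1e^(3t) - K_2e^(2t), x_2(t) = 3K_1e^(3t) + 2K_2e^(2t)

Coefficient matrix A = [[0, -1], [6, 5]].
Characteristic polynomial det(A - λI) = λ^2 - 5λ + 6 = 0.
Eigenvalues λ = 3, 2.
For λ=3: (A-λI) row 1 is [-3, -1], so an eigenvector is (-1, 3).
For λ=2: (A-λI) row 1 is [-2, -1], so an eigenvector is (-1, 2).
General solution: K_1e^(3t)(-1,3) + K_2e^(2t)(-1,2).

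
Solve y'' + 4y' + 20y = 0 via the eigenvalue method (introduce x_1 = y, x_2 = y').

Let x_1 = y, x_2 = y'. Then x_1' = x_2 and x_2' = -20x_1 - 4x_2.
A = [[0,1],[-20,-4]]; det(A-λI) = λ^2 + 4λ + 20.
Eigenvalues λ = -2 ± 4i.

y(t) = c_1e^(-2t)cos(4t) + c_2e^(-2t)sin(4t)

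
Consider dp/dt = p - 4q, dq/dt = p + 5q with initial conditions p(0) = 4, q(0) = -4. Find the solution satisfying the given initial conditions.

p(t) = 8te^(3t) + 4e^(3t), q(t) = -4te^(3t) - 4e^(3t)

Coefficient matrix A = [[1, -4], [1, 5]].
Characteristic polynomial det(A - λI) = λ^2 - 6λ + 9 = 0.
Single eigenvalue λ = 3 with algebraic multiplicity 2.
Eigenvector v = (-2,1); generalized eigenvector w with (A-λI)w=v is (-3,2).
General solution: e^(3t)[C_1·v + C_2·(t·v + w)].
Applying p(0)=4, q(0)=-4 gives C_1=4, C_2=-4.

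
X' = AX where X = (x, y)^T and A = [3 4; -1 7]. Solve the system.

x(t) = 2C_1e^(5t) + 2C_2te^(5t) - 3C_2e^(5t), y(t) = C_1e^(5t) + C_2te^(5t) - C_2e^(5t)

Coefficient matrix A = [[3, 4], [-1, 7]].
Characteristic polynomial det(A - λI) = λ^2 - 10λ + 25 = 0.
Single eigenvalue λ = 5 with algebraic multiplicity 2.
Eigenvector v = (2,1); generalized eigenvector w with (A-λI)w=v is (-3,-1).
General solution: e^(5t)[C_1·v + C_2·(t·v + w)].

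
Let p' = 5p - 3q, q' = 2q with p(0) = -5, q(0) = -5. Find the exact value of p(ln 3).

-45

A = [[5,-3],[0,2]]; eigenvalues λ = 5, 2.
Eigenvectors: (1,0) for λ=5, (-1,-1) for λ=2.
From the initial condition, c_1 = 0, c_2 = 5.
p(ln 3) = (0)(3^5)(1) + (5)(3^2)(-1) = -45.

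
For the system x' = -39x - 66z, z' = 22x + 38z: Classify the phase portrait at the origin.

A = [[-39,-66],[22,38]]; det(A-λI) = λ^2 + λ - 30.
λ = 5, -6: opposite signs.

saddle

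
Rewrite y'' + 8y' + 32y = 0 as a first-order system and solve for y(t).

y(t) = c_1e^(-4t)cos(4t) + c_2e^(-4t)sin(4t)

Let x_1 = y, x_2 = y'. Then x_1' = x_2 and x_2' = -32x_1 - 8x_2.
A = [[0,1],[-32,-8]]; det(A-λI) = λ^2 + 8λ + 32.
Eigenvalues λ = -4 ± 4i.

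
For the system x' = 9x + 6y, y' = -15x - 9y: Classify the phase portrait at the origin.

A = [[9,6],[-15,-9]]; det(A-λI) = λ^2 + 9.
λ = 0 ± 3i: zero real part.

center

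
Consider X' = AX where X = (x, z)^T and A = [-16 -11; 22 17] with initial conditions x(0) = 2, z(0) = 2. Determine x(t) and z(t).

Coefficient matrix A = [[-16, -11], [22, 17]].
Characteristic polynomial det(A - λI) = λ^2 - λ - 30 = 0.
Eigenvalues λ = 6, -5.
For λ=6: (A-λI) row 1 is [-22, -11], so an eigenvector is (1, -2).
For λ=-5: (A-λI) row 1 is [-11, -11], so an eigenvector is (1, -1).
General solution: K_1e^(6t)(1,-2) + K_2e^(-5t)(1,-1).
Applying x(0)=2, z(0)=2 gives K_1=-4, K_2=6.

x(t) = -4e^(6t) + 6e^(-5t), z(t) = 8e^(6t) - 6e^(-5t)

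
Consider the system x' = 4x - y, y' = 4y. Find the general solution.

Coefficient matrix A = [[4, -1], [0, 4]].
Characteristic polynomial det(A - λI) = λ^2 - 8λ + 16 = 0.
Single eigenvalue λ = 4 with algebraic multiplicity 2.
Eigenvector v = (-1,0); generalized eigenvector w with (A-λI)w=v is (-2,1).
General solution: e^(4t)[K_1·v + K_2·(t·v + w)].

x(t) = -K_1e^(4t) - K_2te^(4t) - 2K_2e^(4t), y(t) = K_2e^(4t)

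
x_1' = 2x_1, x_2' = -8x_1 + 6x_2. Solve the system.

Coefficient matrix A = [[2, 0], [-8, 6]].
Characteristic polynomial det(A - λI) = λ^2 - 8λ + 12 = 0.
Eigenvalues λ = 6, 2.
For λ=6: (A-λI) row 1 is [-4, 0], so an eigenvector is (0, -1).
For λ=2: (A-λI) row 2 is [-8, 4], so an eigenvector is (1, 2).
General solution: c_1e^(6t)(0,-1) + c_2e^(2t)(1,2).

x_1(t) = c_2e^(2t), x_2(t) = -c_1e^(6t) + 2c_2e^(2t)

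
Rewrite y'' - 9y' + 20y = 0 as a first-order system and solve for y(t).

Let x_1 = y, x_2 = y'. Then x_1' = x_2 and x_2' = -20x_1 + 9x_2.
A = [[0,1],[-20,9]]; det(A-λI) = λ^2 - 9λ + 20.
Eigenvalues λ = 5, 4 with eigenvectors (1,5), (1,4).

y(t) = K_1e^(5t) + K_2e^(4t)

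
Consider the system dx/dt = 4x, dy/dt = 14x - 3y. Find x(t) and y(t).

Coefficient matrix A = [[4, 0], [14, -3]].
Characteristic polynomial det(A - λI) = λ^2 - λ - 12 = 0.
Eigenvalues λ = -3, 4.
For λ=-3: (A-λI) row 1 is [7, 0], so an eigenvector is (0, -1).
For λ=4: (A-λI) row 2 is [14, -7], so an eigenvector is (1, 2).
General solution: K_1e^(-3t)(0,-1) + K_2e^(4t)(1,2).

x(t) = K_2e^(4t), y(t) = -K_1e^(-3t) + 2K_2e^(4t)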